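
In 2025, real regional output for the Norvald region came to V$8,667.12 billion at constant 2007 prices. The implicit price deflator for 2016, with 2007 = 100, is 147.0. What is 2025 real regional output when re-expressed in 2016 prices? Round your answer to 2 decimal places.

Real regional output in 2016 prices = Real regional output in 2007 prices × (P_2016/P_2007) = 8667.12 × 1.470 = 12740.67.

V$12,740.67 billion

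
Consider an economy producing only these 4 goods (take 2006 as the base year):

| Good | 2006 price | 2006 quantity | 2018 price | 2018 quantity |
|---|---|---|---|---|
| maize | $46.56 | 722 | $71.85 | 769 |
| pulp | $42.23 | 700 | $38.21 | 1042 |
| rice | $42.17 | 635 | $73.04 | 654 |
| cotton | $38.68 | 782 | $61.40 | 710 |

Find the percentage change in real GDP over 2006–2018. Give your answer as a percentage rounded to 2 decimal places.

12.19%

Real GDP 2006 = Nominal GDP 2006 = 46.56·722 + 42.23·700 + 42.17·635 + 38.68·782 = 120203.03.
Real GDP 2018 (at 2006 prices) = 46.56·769 + 42.23·1042 + 42.17·654 + 38.68·710 = 134850.28.
Real growth = 134850.28/120203.03 − 1 = 0.1219.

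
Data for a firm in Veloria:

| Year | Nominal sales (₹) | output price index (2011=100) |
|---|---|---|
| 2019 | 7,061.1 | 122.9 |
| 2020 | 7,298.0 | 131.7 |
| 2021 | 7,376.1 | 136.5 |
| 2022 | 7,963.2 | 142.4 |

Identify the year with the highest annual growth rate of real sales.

2020: real = 7298.0/1.317 = 5541.38; growth vs 2019 (5745.40) = -3.55%.
2021: real = 7376.1/1.365 = 5403.74; growth vs 2020 (5541.38) = -2.48%.
2022: real = 7963.2/1.424 = 5592.13; growth vs 2021 (5403.74) = 3.49%.

2022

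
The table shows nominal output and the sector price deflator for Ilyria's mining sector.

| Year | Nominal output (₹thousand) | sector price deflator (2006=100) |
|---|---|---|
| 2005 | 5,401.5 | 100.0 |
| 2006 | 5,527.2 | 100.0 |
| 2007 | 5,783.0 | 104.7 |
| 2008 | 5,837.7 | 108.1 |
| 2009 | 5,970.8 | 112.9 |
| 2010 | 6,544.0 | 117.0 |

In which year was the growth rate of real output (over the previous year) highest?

2010

2006: real = 5527.2/1.000 = 5527.20; growth vs 2005 (5401.50) = 2.33%.
2007: real = 5783.0/1.047 = 5523.40; growth vs 2006 (5527.20) = -0.07%.
2008: real = 5837.7/1.081 = 5400.28; growth vs 2007 (5523.40) = -2.23%.
2009: real = 5970.8/1.129 = 5288.57; growth vs 2008 (5400.28) = -2.07%.
2010: real = 6544.0/1.170 = 5593.16; growth vs 2009 (5288.57) = 5.76%.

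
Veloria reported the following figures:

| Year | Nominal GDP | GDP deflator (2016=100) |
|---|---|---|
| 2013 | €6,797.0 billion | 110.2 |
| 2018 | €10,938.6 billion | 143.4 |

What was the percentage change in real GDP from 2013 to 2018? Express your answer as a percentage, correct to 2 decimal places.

23.67%

Deflate each year: 2013 → 6797.0/1.102 = 6167.88; 2018 → 10938.6/1.434 = 7628.03.
So real GDP changed by 7628.03/6167.88 − 1 = 0.2367, i.e. 23.67%.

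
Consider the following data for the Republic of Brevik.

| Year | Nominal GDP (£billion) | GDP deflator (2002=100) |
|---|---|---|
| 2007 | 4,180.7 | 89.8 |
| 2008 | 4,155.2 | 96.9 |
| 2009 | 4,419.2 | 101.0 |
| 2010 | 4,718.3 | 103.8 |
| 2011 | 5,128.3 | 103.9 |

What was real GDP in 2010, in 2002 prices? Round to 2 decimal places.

Real GDP 2010 = 4718.3 / 1.038 = 4545.57.

£4,545.57 billion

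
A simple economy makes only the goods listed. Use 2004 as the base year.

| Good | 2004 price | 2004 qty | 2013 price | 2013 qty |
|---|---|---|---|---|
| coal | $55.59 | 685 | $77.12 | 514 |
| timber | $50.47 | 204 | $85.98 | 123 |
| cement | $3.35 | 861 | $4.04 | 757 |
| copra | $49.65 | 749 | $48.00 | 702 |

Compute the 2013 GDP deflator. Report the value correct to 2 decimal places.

Nominal GDP 2013 = 77.12·514 + 85.98·123 + 4.04·757 + 48.00·702 = 86969.50.
Real GDP 2013 (at 2004 prices) = 55.59·514 + 50.47·123 + 3.35·757 + 49.65·702 = 72171.32.
Deflator = Nominal/Real × 100 = 86969.50/72171.32 × 100 = 120.504.

120.50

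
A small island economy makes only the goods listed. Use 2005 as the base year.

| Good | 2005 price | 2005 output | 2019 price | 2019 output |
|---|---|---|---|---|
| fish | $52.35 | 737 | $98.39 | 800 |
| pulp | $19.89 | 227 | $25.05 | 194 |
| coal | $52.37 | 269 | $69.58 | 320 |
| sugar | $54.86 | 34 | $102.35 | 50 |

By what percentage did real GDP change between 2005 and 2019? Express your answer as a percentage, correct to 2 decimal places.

Real GDP 2005 = Nominal GDP 2005 = 52.35·737 + 19.89·227 + 52.37·269 + 54.86·34 = 59049.75.
Real GDP 2019 (at 2005 prices) = 52.35·800 + 19.89·194 + 52.37·320 + 54.86·50 = 65240.06.
Real growth = 65240.06/59049.75 − 1 = 0.1048.

10.48%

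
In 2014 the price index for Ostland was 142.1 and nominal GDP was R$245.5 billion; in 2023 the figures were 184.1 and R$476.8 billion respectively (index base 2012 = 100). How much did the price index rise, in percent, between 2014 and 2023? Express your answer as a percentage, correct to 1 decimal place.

Price-level change = 184.1 / 142.1 − 1 = 0.2956.

29.6%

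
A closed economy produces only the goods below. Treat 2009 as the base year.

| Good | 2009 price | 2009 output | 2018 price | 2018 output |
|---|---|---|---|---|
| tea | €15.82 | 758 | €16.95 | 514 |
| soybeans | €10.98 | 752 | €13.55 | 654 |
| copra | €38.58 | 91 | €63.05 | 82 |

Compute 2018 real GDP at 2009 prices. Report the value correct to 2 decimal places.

Real GDP 2018 = Σ (p_2009 × q_2018) = 15.82·514 + 10.98·654 + 38.58·82 = 18475.96.

€18475.96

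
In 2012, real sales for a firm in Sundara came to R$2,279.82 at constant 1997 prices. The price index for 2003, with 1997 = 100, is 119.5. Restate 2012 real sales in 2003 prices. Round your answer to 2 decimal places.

Real sales in 2003 prices = Real sales in 1997 prices × (P_2003/P_1997) = 2279.82 × 1.195 = 2724.38.

R$2,724.38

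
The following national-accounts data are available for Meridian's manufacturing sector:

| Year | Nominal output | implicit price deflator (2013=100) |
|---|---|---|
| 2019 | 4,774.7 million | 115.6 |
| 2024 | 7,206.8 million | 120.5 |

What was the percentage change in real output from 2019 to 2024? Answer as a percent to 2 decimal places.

Real output 2019 = 4774.7 / 1.156 = 4130.36.
Real output 2024 = 7206.8 / 1.205 = 5980.75.
Real growth = 5980.75 / 4130.36 − 1 = 0.4480.

44.80%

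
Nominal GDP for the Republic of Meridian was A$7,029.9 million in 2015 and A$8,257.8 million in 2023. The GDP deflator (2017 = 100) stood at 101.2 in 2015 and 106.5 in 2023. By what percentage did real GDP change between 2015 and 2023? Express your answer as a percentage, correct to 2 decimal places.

Deflate each year: 2015 → 7029.9/1.012 = 6946.54; 2023 → 8257.8/1.065 = 7753.80.
So real GDP changed by 7753.80/6946.54 − 1 = 0.1162, i.e. 11.62%.

11.62%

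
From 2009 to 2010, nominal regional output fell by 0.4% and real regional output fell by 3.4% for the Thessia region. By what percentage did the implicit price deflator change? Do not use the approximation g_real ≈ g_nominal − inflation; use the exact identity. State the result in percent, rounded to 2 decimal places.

3.11%

(1 + g_nom) = (1 + g_real)(1 + π), so π = 0.9960 / 0.9660 − 1 = 0.03106.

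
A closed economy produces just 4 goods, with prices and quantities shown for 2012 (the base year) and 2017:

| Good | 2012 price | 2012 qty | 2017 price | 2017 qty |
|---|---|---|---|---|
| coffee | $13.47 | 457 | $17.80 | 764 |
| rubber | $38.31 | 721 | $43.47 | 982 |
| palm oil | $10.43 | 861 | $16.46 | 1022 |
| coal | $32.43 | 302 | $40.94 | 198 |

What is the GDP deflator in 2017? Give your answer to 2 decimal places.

Nominal GDP 2017 = 17.80·764 + 43.47·982 + 16.46·1022 + 40.94·198 = 81214.98.
Real GDP 2017 (at 2012 prices) = 13.47·764 + 38.31·982 + 10.43·1022 + 32.43·198 = 64992.10.
Deflator = Nominal/Real × 100 = 81214.98/64992.10 × 100 = 124.961.

124.96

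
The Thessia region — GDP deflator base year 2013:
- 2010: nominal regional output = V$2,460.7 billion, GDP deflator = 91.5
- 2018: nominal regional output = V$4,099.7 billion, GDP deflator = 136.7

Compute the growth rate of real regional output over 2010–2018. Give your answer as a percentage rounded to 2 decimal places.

11.52%

Deflate each year: 2010 → 2460.7/0.915 = 2689.29; 2018 → 4099.7/1.367 = 2999.05.
So real regional output changed by 2999.05/2689.29 − 1 = 0.1152, i.e. 11.52%.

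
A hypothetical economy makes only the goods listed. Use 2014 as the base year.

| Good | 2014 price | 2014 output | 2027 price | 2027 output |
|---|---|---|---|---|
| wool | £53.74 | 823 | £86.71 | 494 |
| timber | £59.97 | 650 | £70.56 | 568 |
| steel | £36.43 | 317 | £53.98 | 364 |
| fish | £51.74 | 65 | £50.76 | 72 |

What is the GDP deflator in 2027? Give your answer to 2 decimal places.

136.88

Nominal GDP 2027 = 86.71·494 + 70.56·568 + 53.98·364 + 50.76·72 = 106216.26.
Real GDP 2027 (at 2014 prices) = 53.74·494 + 59.97·568 + 36.43·364 + 51.74·72 = 77596.32.
Deflator = Nominal/Real × 100 = 106216.26/77596.32 × 100 = 136.883.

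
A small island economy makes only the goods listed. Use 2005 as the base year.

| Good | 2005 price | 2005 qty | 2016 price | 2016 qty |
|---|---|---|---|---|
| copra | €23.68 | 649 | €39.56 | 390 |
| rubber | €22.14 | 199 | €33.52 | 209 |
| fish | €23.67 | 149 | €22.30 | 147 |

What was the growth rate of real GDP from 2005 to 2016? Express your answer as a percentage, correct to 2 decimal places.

Real GDP 2005 = Nominal GDP 2005 = 23.68·649 + 22.14·199 + 23.67·149 = 23301.01.
Real GDP 2016 (at 2005 prices) = 23.68·390 + 22.14·209 + 23.67·147 = 17341.95.
Real growth = 17341.95/23301.01 − 1 = -0.2557.

-25.57%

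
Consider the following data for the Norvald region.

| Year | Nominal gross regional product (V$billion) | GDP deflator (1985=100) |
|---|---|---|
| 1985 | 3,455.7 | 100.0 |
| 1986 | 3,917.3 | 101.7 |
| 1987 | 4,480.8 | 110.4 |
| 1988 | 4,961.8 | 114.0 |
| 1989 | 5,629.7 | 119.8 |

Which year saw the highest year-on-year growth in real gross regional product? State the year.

1986: real = 3917.3/1.017 = 3851.82; growth vs 1985 (3455.70) = 11.46%.
1987: real = 4480.8/1.104 = 4058.70; growth vs 1986 (3851.82) = 5.37%.
1988: real = 4961.8/1.140 = 4352.46; growth vs 1987 (4058.70) = 7.24%.
1989: real = 5629.7/1.198 = 4699.25; growth vs 1988 (4352.46) = 7.97%.

1986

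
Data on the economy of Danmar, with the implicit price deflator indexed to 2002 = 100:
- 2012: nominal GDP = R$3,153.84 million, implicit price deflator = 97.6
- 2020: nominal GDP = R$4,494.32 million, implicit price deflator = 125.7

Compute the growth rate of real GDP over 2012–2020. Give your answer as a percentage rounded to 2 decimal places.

Deflate each year: 2012 → 3153.84/0.976 = 3231.39; 2020 → 4494.32/1.257 = 3575.43.
So real GDP changed by 3575.43/3231.39 − 1 = 0.1065, i.e. 10.65%.

10.65%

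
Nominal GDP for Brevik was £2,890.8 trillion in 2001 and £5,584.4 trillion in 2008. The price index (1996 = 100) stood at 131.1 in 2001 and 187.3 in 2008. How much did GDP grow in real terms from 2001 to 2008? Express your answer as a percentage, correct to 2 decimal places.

Deflate each year: 2001 → 2890.8/1.311 = 2205.03; 2008 → 5584.4/1.873 = 2981.53.
So real GDP changed by 2981.53/2205.03 − 1 = 0.3521, i.e. 35.21%.

35.21%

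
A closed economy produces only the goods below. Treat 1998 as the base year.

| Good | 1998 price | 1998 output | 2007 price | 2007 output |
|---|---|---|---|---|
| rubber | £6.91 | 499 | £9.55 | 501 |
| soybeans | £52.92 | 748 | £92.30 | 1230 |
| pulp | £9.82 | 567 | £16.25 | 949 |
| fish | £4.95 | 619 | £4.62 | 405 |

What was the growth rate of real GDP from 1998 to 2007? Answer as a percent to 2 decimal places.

54.61%

Real GDP 1998 = Nominal GDP 1998 = 6.91·499 + 52.92·748 + 9.82·567 + 4.95·619 = 51664.24.
Real GDP 2007 (at 1998 prices) = 6.91·501 + 52.92·1230 + 9.82·949 + 4.95·405 = 79877.44.
Real growth = 79877.44/51664.24 − 1 = 0.5461.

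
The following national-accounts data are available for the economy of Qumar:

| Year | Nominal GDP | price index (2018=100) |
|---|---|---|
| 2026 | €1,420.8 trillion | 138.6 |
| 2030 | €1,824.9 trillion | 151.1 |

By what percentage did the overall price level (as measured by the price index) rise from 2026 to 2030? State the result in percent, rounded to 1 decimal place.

9.0%

Price-level change = 151.1 / 138.6 − 1 = 0.0902.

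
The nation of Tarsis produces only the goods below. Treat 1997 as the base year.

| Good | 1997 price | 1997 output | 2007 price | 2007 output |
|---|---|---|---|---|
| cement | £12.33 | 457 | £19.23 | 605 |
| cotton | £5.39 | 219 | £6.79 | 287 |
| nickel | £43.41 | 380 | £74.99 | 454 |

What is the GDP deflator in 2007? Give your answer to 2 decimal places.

Nominal GDP 2007 = 19.23·605 + 6.79·287 + 74.99·454 = 47628.34.
Real GDP 2007 (at 1997 prices) = 12.33·605 + 5.39·287 + 43.41·454 = 28714.72.
Deflator = Nominal/Real × 100 = 47628.34/28714.72 × 100 = 165.867.

165.87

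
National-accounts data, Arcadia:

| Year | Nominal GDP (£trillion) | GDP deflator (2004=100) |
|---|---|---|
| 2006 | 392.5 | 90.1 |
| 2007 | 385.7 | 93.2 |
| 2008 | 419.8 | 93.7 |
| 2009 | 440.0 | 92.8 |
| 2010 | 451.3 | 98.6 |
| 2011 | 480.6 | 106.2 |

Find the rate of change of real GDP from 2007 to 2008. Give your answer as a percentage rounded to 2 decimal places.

Real GDP 2007 = 385.7/0.932 = 413.84.
Real GDP 2008 = 419.8/0.937 = 448.03.
Change = 448.03/413.84 − 1 = 0.0826.

8.26%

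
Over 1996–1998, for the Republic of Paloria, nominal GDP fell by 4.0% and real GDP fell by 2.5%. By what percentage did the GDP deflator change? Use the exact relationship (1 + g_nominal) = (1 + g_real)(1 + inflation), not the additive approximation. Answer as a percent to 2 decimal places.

-1.54%

(1 + g_nom) = (1 + g_real)(1 + π), so π = 0.9600 / 0.9750 − 1 = -0.01538.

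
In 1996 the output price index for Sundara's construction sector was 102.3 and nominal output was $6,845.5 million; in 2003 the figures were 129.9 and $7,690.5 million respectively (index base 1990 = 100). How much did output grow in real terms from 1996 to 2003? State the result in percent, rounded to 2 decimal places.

-11.53%

Deflate each year: 1996 → 6845.5/1.023 = 6691.59; 2003 → 7690.5/1.299 = 5920.32.
So real output changed by 5920.32/6691.59 − 1 = -0.1153, i.e. -11.53%.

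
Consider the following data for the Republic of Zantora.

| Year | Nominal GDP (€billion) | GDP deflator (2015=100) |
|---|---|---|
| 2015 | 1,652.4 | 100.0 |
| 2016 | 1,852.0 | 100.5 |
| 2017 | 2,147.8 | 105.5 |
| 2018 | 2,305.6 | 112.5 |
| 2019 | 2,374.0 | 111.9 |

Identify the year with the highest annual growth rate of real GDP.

2016

2016: real = 1852.0/1.005 = 1842.79; growth vs 2015 (1652.40) = 11.52%.
2017: real = 2147.8/1.055 = 2035.83; growth vs 2016 (1842.79) = 10.48%.
2018: real = 2305.6/1.125 = 2049.42; growth vs 2017 (2035.83) = 0.67%.
2019: real = 2374.0/1.119 = 2121.54; growth vs 2018 (2049.42) = 3.52%.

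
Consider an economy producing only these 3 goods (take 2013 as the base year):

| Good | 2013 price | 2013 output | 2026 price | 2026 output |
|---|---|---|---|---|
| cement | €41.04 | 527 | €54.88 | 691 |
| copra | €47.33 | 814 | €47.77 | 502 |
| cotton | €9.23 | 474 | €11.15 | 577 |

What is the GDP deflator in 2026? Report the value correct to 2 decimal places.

Nominal GDP 2026 = 54.88·691 + 47.77·502 + 11.15·577 = 68336.17.
Real GDP 2026 (at 2013 prices) = 41.04·691 + 47.33·502 + 9.23·577 = 57444.01.
Deflator = Nominal/Real × 100 = 68336.17/57444.01 × 100 = 118.961.

118.96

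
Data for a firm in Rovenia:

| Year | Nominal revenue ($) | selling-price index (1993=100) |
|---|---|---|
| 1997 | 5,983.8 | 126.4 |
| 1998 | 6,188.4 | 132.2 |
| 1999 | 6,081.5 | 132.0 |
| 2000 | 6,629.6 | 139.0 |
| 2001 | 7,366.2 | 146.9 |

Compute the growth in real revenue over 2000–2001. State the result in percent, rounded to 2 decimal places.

Real revenue 2000 = 6629.6/1.390 = 4769.50.
Real revenue 2001 = 7366.2/1.469 = 5014.43.
Change = 5014.43/4769.50 − 1 = 0.0514.

5.14%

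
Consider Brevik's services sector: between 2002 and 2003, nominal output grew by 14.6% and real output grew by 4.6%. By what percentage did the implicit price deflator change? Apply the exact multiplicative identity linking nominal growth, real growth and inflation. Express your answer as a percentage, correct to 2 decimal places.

(1 + g_nom) = (1 + g_real)(1 + π), so π = 1.1460 / 1.0460 − 1 = 0.09560.

9.56%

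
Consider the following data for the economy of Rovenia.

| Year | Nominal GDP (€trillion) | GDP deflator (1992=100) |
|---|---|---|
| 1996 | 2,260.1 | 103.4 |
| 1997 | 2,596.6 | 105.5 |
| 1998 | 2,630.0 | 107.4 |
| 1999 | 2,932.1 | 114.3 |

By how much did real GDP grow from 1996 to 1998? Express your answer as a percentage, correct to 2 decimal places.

12.03%

Real GDP 1996 = 2260.1/1.034 = 2185.78.
Real GDP 1998 = 2630.0/1.074 = 2448.79.
Change = 2448.79/2185.78 − 1 = 0.1203.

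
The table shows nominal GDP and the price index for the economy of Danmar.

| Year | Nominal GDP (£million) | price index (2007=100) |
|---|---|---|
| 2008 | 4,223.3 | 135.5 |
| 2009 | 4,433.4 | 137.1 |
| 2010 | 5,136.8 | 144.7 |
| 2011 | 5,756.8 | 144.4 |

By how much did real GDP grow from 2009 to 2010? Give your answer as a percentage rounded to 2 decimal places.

Real GDP 2009 = 4433.4/1.371 = 3233.70.
Real GDP 2010 = 5136.8/1.447 = 3549.97.
Change = 3549.97/3233.70 − 1 = 0.0978.

9.78%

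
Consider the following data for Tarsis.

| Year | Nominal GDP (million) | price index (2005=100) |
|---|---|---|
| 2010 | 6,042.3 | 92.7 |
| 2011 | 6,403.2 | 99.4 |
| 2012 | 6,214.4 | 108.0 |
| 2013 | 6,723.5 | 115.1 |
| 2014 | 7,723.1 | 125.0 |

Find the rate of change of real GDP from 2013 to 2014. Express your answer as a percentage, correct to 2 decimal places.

Real GDP 2013 = 6723.5/1.151 = 5841.44.
Real GDP 2014 = 7723.1/1.250 = 6178.48.
Change = 6178.48/5841.44 − 1 = 0.0577.

5.77%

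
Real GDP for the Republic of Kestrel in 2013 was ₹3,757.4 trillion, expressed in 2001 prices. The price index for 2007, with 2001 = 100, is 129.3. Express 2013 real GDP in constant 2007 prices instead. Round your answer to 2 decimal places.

Real GDP in 2007 prices = Real GDP in 2001 prices × (P_2007/P_2001) = 3757.4 × 1.293 = 4858.32.

₹4,858.32 trillion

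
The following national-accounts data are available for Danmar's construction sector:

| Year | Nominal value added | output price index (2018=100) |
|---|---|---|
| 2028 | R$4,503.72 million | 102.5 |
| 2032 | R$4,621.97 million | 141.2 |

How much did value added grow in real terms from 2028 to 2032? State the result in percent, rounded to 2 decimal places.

Deflate each year: 2028 → 4503.72/1.025 = 4393.87; 2032 → 4621.97/1.412 = 3273.35.
So real value added changed by 3273.35/4393.87 − 1 = -0.2550, i.e. -25.50%.

-25.50%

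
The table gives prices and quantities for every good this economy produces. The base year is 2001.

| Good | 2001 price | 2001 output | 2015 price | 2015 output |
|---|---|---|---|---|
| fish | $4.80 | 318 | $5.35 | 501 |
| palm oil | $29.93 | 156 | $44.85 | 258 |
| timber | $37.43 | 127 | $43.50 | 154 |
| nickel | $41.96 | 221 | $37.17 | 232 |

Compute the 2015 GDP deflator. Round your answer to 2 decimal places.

Nominal GDP 2015 = 5.35·501 + 44.85·258 + 43.50·154 + 37.17·232 = 29574.09.
Real GDP 2015 (at 2001 prices) = 4.80·501 + 29.93·258 + 37.43·154 + 41.96·232 = 25625.68.
Deflator = Nominal/Real × 100 = 29574.09/25625.68 × 100 = 115.408.

115.41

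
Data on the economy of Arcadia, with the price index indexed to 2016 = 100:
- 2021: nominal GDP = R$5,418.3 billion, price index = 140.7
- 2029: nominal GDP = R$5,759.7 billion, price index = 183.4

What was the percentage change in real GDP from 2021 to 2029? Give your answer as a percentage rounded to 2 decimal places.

-18.45%

Deflate each year: 2021 → 5418.3/1.407 = 3850.96; 2029 → 5759.7/1.834 = 3140.51.
So real GDP changed by 3140.51/3850.96 − 1 = -0.1845, i.e. -18.45%.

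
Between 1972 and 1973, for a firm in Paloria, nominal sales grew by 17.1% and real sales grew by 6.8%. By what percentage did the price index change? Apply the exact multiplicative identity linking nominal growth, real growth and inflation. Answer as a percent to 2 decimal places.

(1 + g_nom) = (1 + g_real)(1 + π), so π = 1.1710 / 1.0680 − 1 = 0.09644.

9.64%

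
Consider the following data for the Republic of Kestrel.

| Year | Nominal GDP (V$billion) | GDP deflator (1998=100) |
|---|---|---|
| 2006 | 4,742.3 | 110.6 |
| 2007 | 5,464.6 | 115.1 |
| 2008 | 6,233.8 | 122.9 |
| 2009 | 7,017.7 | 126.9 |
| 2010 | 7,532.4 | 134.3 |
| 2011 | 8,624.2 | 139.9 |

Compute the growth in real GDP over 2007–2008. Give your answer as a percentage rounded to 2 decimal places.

6.84%

Real GDP 2007 = 5464.6/1.151 = 4747.70.
Real GDP 2008 = 6233.8/1.229 = 5072.25.
Change = 5072.25/4747.70 − 1 = 0.0684.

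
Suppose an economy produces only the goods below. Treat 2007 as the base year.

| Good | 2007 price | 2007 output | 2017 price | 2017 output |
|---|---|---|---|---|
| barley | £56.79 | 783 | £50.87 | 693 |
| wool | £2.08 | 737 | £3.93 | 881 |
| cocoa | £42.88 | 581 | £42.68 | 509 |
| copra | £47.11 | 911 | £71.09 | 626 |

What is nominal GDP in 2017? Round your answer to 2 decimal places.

Nominal GDP 2017 = Σ (p_2017 × q_2017) = 50.87·693 + 3.93·881 + 42.68·509 + 71.09·626 = 104941.70.

£104941.70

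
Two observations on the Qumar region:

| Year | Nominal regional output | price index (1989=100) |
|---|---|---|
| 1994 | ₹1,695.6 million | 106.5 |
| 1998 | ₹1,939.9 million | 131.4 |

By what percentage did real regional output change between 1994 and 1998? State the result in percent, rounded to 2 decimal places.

-7.27%

Deflate each year: 1994 → 1695.6/1.065 = 1592.11; 1998 → 1939.9/1.314 = 1476.33.
So real regional output changed by 1476.33/1592.11 − 1 = -0.0727, i.e. -7.27%.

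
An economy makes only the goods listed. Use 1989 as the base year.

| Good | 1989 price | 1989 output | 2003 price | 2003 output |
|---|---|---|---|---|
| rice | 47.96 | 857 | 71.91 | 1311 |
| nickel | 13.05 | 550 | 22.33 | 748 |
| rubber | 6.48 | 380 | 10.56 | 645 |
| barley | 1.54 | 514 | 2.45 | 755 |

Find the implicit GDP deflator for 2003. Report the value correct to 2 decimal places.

153.42

Nominal GDP 2003 = 71.91·1311 + 22.33·748 + 10.56·645 + 2.45·755 = 119637.80.
Real GDP 2003 (at 1989 prices) = 47.96·1311 + 13.05·748 + 6.48·645 + 1.54·755 = 77979.26.
Deflator = Nominal/Real × 100 = 119637.80/77979.26 × 100 = 153.423.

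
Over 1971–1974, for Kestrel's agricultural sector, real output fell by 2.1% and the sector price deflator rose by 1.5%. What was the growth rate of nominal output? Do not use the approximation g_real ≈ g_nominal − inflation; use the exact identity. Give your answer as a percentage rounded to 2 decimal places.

(1 + g_nom) = (1 + g_real)(1 + π) = 0.9790 × 1.0150 = 0.99369.

-0.63%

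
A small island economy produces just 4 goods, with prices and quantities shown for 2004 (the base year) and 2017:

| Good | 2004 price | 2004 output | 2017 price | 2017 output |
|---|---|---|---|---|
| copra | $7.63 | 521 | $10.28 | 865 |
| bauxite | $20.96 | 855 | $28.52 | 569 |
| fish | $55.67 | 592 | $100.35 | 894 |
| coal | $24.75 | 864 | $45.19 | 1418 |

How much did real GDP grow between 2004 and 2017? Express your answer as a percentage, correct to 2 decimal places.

35.62%

Real GDP 2004 = Nominal GDP 2004 = 7.63·521 + 20.96·855 + 55.67·592 + 24.75·864 = 76236.67.
Real GDP 2017 (at 2004 prices) = 7.63·865 + 20.96·569 + 55.67·894 + 24.75·1418 = 103390.67.
Real growth = 103390.67/76236.67 − 1 = 0.3562.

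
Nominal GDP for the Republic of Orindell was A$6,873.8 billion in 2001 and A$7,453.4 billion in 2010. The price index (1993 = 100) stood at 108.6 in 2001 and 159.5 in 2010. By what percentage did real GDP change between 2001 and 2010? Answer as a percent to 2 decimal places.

Real GDP 2001 = 6873.8 / 1.086 = 6329.47.
Real GDP 2010 = 7453.4 / 1.595 = 4672.98.
Real growth = 4672.98 / 6329.47 − 1 = -0.2617.

-26.17%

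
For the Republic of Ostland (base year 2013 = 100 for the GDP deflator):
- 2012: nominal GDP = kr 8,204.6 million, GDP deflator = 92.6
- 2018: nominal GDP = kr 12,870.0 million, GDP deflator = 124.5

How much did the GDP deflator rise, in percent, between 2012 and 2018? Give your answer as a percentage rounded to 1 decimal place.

34.4%

Price-level change = 124.5 / 92.6 − 1 = 0.3445.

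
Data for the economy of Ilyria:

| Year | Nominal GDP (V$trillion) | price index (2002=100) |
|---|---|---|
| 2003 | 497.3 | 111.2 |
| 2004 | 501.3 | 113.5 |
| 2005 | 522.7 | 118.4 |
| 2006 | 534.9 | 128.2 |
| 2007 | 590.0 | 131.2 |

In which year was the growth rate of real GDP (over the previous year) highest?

2004: real = 501.3/1.135 = 441.67; growth vs 2003 (447.21) = -1.24%.
2005: real = 522.7/1.184 = 441.47; growth vs 2004 (441.67) = -0.05%.
2006: real = 534.9/1.282 = 417.24; growth vs 2005 (441.47) = -5.49%.
2007: real = 590.0/1.312 = 449.70; growth vs 2006 (417.24) = 7.78%.

2007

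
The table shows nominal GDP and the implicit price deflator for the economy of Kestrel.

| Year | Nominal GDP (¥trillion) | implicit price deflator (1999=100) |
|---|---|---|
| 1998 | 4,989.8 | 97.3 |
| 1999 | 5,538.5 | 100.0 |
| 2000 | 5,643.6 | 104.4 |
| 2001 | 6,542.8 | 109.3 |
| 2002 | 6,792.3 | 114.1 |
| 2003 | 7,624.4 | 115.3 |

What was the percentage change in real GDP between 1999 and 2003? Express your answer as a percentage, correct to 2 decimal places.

Real GDP 1999 = 5538.5/1.000 = 5538.50.
Real GDP 2003 = 7624.4/1.153 = 6612.66.
Change = 6612.66/5538.50 − 1 = 0.1939.

19.39%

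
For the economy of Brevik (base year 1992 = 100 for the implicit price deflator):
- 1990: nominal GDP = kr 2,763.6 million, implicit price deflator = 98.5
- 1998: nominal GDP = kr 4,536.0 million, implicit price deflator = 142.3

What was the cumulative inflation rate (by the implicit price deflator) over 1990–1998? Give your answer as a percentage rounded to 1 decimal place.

Price-level change = 142.3 / 98.5 − 1 = 0.4447.

44.5%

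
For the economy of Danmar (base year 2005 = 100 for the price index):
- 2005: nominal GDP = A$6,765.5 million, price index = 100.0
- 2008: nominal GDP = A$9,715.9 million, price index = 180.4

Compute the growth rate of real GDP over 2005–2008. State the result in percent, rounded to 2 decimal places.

-20.39%

Real GDP 2005 = 6765.5 / 1.000 = 6765.50.
Real GDP 2008 = 9715.9 / 1.804 = 5385.75.
Real growth = 5385.75 / 6765.50 − 1 = -0.2039.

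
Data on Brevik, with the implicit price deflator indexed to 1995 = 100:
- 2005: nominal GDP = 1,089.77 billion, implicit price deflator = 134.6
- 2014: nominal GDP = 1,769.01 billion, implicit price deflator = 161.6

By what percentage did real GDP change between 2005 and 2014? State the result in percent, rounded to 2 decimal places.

35.21%

Real GDP 2005 = 1089.77 / 1.346 = 809.64.
Real GDP 2014 = 1769.01 / 1.616 = 1094.68.
Real growth = 1094.68 / 809.64 − 1 = 0.3521.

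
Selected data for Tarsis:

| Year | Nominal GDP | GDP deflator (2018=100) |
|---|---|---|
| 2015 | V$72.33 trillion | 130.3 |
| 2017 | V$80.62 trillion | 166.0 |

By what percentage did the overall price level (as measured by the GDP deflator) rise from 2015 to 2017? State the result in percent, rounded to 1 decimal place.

27.4%

Price-level change = 166.0 / 130.3 − 1 = 0.2740.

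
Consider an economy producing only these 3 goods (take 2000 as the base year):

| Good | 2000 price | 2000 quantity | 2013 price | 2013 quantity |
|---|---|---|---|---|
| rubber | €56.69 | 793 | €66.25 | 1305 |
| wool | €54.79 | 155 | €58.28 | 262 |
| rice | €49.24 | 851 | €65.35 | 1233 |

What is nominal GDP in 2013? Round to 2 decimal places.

Nominal GDP 2013 = Σ (p_2013 × q_2013) = 66.25·1305 + 58.28·262 + 65.35·1233 = 182302.16.

€182302.16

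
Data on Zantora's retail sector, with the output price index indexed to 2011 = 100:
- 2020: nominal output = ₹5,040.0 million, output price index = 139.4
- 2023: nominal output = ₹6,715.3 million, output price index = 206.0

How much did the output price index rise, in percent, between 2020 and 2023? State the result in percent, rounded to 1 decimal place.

47.8%

Price-level change = 206.0 / 139.4 − 1 = 0.4778.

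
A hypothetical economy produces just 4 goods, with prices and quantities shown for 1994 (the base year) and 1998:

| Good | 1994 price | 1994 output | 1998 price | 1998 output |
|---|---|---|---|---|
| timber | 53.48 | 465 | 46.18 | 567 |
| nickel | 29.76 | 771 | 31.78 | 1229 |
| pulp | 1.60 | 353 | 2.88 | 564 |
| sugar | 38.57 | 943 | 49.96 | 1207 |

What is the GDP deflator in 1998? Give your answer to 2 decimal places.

Nominal GDP 1998 = 46.18·567 + 31.78·1229 + 2.88·564 + 49.96·1207 = 127167.72.
Real GDP 1998 (at 1994 prices) = 53.48·567 + 29.76·1229 + 1.60·564 + 38.57·1207 = 114354.59.
Deflator = Nominal/Real × 100 = 127167.72/114354.59 × 100 = 111.205.

111.20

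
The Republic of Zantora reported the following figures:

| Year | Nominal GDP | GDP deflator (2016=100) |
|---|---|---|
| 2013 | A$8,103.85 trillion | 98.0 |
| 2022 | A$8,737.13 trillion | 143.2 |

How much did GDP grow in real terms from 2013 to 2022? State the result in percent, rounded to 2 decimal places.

-26.22%

Real GDP 2013 = 8103.85 / 0.980 = 8269.23.
Real GDP 2022 = 8737.13 / 1.432 = 6101.35.
Real growth = 6101.35 / 8269.23 − 1 = -0.2622.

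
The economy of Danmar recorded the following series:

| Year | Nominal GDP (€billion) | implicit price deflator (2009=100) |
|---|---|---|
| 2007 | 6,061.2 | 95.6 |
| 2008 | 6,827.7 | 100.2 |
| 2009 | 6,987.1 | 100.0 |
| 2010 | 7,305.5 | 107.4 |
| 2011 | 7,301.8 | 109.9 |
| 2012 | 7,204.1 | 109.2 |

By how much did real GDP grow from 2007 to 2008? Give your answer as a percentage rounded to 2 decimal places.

Real GDP 2007 = 6061.2/0.956 = 6340.17.
Real GDP 2008 = 6827.7/1.002 = 6814.07.
Change = 6814.07/6340.17 − 1 = 0.0747.

7.47%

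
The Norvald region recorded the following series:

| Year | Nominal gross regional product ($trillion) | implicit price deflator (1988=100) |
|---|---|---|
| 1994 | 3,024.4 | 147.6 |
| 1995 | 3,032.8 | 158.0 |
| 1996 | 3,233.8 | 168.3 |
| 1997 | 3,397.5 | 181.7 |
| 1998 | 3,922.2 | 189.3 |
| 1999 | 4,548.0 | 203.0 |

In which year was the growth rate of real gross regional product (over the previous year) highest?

1998

1995: real = 3032.8/1.580 = 1919.49; growth vs 1994 (2049.05) = -6.32%.
1996: real = 3233.8/1.683 = 1921.45; growth vs 1995 (1919.49) = 0.10%.
1997: real = 3397.5/1.817 = 1869.84; growth vs 1996 (1921.45) = -2.69%.
1998: real = 3922.2/1.893 = 2071.95; growth vs 1997 (1869.84) = 10.81%.
1999: real = 4548.0/2.030 = 2240.39; growth vs 1998 (2071.95) = 8.13%.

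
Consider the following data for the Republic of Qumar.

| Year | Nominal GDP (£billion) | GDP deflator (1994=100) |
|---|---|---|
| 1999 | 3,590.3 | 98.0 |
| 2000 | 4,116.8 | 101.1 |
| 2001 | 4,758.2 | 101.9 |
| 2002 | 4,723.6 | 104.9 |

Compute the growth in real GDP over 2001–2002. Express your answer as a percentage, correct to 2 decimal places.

-3.57%

Real GDP 2001 = 4758.2/1.019 = 4669.48.
Real GDP 2002 = 4723.6/1.049 = 4502.96.
Change = 4502.96/4669.48 − 1 = -0.0357.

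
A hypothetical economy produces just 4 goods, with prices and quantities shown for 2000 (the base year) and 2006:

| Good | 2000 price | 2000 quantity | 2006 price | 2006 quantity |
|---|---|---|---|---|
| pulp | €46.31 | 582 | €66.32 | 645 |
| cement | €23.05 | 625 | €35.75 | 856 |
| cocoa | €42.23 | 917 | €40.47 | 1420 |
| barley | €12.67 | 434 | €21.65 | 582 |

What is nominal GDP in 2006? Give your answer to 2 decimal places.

Nominal GDP 2006 = Σ (p_2006 × q_2006) = 66.32·645 + 35.75·856 + 40.47·1420 + 21.65·582 = 143446.10.

€143446.10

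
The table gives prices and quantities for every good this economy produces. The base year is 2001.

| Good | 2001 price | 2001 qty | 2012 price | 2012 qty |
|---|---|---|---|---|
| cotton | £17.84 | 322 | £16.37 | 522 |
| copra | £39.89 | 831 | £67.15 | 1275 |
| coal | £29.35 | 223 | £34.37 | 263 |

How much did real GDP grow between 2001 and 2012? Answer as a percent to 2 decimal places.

Real GDP 2001 = Nominal GDP 2001 = 17.84·322 + 39.89·831 + 29.35·223 = 45438.12.
Real GDP 2012 (at 2001 prices) = 17.84·522 + 39.89·1275 + 29.35·263 = 67891.28.
Real growth = 67891.28/45438.12 − 1 = 0.4941.

49.41%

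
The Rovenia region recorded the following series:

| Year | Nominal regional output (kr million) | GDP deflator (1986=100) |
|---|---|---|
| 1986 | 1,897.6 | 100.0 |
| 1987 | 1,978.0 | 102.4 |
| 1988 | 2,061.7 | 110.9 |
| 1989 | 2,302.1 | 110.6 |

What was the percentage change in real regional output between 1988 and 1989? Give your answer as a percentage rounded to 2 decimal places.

11.96%

Real regional output 1988 = 2061.7/1.109 = 1859.06.
Real regional output 1989 = 2302.1/1.106 = 2081.46.
Change = 2081.46/1859.06 − 1 = 0.1196.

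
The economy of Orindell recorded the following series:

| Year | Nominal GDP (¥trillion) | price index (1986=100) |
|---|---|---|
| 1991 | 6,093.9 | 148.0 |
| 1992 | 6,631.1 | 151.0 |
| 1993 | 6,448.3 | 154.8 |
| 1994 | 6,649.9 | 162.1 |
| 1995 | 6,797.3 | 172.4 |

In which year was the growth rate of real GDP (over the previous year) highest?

1992: real = 6631.1/1.510 = 4391.46; growth vs 1991 (4117.50) = 6.65%.
1993: real = 6448.3/1.548 = 4165.57; growth vs 1992 (4391.46) = -5.14%.
1994: real = 6649.9/1.621 = 4102.34; growth vs 1993 (4165.57) = -1.52%.
1995: real = 6797.3/1.724 = 3942.75; growth vs 1994 (4102.34) = -3.89%.

1992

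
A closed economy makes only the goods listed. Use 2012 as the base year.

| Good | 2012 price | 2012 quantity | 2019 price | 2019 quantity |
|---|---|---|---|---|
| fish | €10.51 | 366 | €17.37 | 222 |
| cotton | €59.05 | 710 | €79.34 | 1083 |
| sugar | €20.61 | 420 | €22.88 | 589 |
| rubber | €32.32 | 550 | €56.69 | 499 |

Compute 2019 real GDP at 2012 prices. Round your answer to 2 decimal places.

€94551.34

Real GDP 2019 = Σ (p_2012 × q_2019) = 10.51·222 + 59.05·1083 + 20.61·589 + 32.32·499 = 94551.34.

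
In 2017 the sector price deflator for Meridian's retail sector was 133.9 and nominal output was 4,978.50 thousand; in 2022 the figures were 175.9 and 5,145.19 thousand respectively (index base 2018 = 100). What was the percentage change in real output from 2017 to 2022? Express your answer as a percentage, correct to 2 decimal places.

Deflate each year: 2017 → 4978.50/1.339 = 3718.07; 2022 → 5145.19/1.759 = 2925.07.
So real output changed by 2925.07/3718.07 − 1 = -0.2133, i.e. -21.33%.

-21.33%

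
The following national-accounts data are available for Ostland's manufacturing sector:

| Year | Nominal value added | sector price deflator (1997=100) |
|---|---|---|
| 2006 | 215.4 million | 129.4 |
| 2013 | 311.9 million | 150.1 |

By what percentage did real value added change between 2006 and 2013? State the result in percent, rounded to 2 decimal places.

Real value added 2006 = 215.4 / 1.294 = 166.46.
Real value added 2013 = 311.9 / 1.501 = 207.79.
Real growth = 207.79 / 166.46 − 1 = 0.2483.

24.83%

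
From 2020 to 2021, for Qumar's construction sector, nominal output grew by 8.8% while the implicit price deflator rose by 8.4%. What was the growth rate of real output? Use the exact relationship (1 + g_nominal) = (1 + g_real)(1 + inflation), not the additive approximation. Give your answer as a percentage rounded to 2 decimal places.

0.37%

(1 + g_nom) = (1 + g_real)(1 + π), so g_real = 1.0880 / 1.0840 − 1 = 0.00369.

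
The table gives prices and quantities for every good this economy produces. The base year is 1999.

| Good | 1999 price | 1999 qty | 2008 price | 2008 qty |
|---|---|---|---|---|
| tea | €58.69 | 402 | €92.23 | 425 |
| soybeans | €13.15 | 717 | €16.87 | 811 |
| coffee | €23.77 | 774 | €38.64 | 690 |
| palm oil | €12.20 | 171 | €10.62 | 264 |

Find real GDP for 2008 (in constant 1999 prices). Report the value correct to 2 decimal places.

Real GDP 2008 = Σ (p_1999 × q_2008) = 58.69·425 + 13.15·811 + 23.77·690 + 12.20·264 = 55230.00.

€55230.00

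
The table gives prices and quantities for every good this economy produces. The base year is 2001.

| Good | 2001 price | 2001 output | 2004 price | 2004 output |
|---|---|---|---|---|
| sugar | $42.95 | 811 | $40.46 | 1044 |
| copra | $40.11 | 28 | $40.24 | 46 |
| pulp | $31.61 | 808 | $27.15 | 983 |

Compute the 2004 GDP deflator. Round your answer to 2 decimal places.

91.03

Nominal GDP 2004 = 40.46·1044 + 40.24·46 + 27.15·983 = 70779.73.
Real GDP 2004 (at 2001 prices) = 42.95·1044 + 40.11·46 + 31.61·983 = 77757.49.
Deflator = Nominal/Real × 100 = 70779.73/77757.49 × 100 = 91.026.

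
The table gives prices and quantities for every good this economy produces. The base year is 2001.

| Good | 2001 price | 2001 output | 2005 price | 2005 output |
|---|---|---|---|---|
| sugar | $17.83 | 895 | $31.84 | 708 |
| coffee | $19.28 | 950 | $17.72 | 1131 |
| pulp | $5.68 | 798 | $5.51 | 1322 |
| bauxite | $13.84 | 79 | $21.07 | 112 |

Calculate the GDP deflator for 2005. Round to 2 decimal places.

Nominal GDP 2005 = 31.84·708 + 17.72·1131 + 5.51·1322 + 21.07·112 = 52228.10.
Real GDP 2005 (at 2001 prices) = 17.83·708 + 19.28·1131 + 5.68·1322 + 13.84·112 = 43488.36.
Deflator = Nominal/Real × 100 = 52228.10/43488.36 × 100 = 120.097.

120.10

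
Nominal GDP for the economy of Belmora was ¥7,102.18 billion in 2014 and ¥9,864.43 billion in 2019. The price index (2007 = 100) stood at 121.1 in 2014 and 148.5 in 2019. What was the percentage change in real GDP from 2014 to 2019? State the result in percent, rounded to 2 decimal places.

13.27%

Deflate each year: 2014 → 7102.18/1.211 = 5864.72; 2019 → 9864.43/1.485 = 6642.71.
So real GDP changed by 6642.71/5864.72 − 1 = 0.1327, i.e. 13.27%.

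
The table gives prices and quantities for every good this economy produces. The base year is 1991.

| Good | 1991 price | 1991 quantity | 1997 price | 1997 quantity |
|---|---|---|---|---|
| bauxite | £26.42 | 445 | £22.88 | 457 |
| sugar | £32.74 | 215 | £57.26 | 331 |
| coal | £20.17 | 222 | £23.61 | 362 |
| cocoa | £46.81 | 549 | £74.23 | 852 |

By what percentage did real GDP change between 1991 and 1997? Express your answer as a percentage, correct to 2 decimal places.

Real GDP 1991 = Nominal GDP 1991 = 26.42·445 + 32.74·215 + 20.17·222 + 46.81·549 = 48972.43.
Real GDP 1997 (at 1991 prices) = 26.42·457 + 32.74·331 + 20.17·362 + 46.81·852 = 70094.54.
Real growth = 70094.54/48972.43 − 1 = 0.4313.

43.13%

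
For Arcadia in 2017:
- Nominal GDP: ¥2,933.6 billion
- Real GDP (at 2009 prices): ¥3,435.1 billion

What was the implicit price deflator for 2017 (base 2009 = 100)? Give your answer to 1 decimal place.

implicit price deflator = (Nominal / Real) × 100 = 2933.6 / 3435.1 × 100 = 85.40.

85.4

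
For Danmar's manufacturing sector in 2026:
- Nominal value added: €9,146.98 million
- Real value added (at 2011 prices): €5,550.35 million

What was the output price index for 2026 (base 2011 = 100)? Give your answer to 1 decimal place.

164.8

output price index = (Nominal / Real) × 100 = 9146.98 / 5550.35 × 100 = 164.80.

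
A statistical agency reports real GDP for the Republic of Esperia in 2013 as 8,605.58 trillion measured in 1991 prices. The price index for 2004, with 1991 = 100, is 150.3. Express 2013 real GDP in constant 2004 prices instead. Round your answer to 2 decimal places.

12,934.19 trillion

Real GDP in 2004 prices = Real GDP in 1991 prices × (P_2004/P_1991) = 8605.58 × 1.503 = 12934.19.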